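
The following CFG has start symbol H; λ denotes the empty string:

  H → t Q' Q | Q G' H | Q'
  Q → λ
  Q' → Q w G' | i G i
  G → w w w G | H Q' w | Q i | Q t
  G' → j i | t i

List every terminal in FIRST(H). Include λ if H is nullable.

{ i, j, t, w }

H → t Q' Q contributes {t}.
From H → Q G' H: Q nullable, take FIRST(Q) ∪ FIRST(G') = { j, t }.
From H → Q': add FIRST(Q') = { i, w }.
Union: FIRST(H) = { i, j, t, w }.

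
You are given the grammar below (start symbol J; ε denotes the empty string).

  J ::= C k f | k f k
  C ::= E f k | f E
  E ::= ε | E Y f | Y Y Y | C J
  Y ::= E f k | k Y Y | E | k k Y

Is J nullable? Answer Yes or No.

Nullable nonterminals: E, Y.
No production of J has an RHS whose symbols are all nullable, so J is not nullable.

No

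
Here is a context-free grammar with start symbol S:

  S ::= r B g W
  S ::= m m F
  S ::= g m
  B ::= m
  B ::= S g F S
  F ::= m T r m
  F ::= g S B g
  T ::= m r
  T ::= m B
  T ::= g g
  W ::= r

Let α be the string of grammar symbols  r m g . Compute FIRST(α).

{ r }

r is a terminal; add {r} and stop.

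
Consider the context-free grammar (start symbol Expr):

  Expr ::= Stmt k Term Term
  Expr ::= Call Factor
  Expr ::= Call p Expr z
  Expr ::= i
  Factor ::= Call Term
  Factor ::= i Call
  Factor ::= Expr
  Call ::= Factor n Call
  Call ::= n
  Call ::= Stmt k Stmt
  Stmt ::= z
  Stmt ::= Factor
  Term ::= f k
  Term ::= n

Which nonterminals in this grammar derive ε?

{ } (none)

No nonterminal has an empty production or an RHS whose symbols are all nullable.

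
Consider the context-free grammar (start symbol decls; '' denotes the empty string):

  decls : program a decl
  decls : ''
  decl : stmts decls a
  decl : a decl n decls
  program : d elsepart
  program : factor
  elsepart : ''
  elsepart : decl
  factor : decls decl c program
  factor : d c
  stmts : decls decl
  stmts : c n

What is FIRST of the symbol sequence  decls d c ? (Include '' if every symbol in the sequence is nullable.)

{ a, c, d }

Add FIRST(decls)\{''} = { a, c, d }; decls is nullable, continue.
d is a terminal; add {d} and stop.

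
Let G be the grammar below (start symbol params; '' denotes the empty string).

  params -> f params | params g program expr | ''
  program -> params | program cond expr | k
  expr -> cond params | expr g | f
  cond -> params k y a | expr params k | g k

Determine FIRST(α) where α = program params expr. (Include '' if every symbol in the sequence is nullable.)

{ f, g, k }

Add FIRST(program)\{''} = { f, g, k }; program is nullable, continue.
Add FIRST(params)\{''} = { f, g }; params is nullable, continue.
Add FIRST(expr) = { f, g, k }; expr is not nullable, stop.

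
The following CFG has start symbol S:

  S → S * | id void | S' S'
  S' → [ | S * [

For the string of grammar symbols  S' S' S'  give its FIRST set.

Add FIRST(S') = { [, id }; S' is not nullable, stop.

{ [, id }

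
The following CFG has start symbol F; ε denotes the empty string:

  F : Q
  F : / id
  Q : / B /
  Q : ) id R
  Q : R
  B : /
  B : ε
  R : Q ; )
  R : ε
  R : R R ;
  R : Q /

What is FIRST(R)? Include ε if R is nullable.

{ ), /, ;, ε }

From R : Q ; ): Q nullable, take FIRST(Q) ∪ {;} = { ), /, ; }.
R : ε contributes ε.
From R : R R ;: R, R nullable, take FIRST(R) ∪ FIRST(R) ∪ {;} = { ), /, ; }.
From R : Q /: Q nullable, take FIRST(Q) ∪ {/} = { ), /, ; }.
Union: FIRST(R) = { ), /, ;, ε }.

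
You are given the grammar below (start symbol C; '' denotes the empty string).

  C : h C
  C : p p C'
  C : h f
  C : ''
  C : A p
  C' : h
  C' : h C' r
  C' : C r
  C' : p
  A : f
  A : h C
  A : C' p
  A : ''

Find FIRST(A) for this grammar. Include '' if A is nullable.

{ f, h, p, r, '' }

A : f contributes {f}.
A : h C contributes {h}.
From A : C' p: add FIRST(C') = { f, h, p, r }.
A : '' contributes ''.
Union: FIRST(A) = { f, h, p, r, '' }.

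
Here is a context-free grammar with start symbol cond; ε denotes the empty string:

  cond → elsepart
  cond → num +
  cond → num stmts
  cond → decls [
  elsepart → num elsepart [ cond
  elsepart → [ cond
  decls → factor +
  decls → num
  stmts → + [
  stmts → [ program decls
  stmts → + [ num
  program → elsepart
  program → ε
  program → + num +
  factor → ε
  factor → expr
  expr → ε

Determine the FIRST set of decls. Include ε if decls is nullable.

From decls → factor +: factor nullable, take FIRST(factor) ∪ {+} = { + }.
decls → num contributes {num}.
Union: FIRST(decls) = { +, num }.

{ +, num }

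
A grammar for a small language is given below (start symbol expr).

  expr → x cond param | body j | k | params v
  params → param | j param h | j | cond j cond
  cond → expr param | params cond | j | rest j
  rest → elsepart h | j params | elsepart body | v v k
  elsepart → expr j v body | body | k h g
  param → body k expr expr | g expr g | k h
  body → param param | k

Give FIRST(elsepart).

{ g, j, k, v, x }

From elsepart → expr j v body: add FIRST(expr) = { g, j, k, v, x }.
From elsepart → body: add FIRST(body) = { g, k }.
elsepart → k h g contributes {k}.
Union: FIRST(elsepart) = { g, j, k, v, x }.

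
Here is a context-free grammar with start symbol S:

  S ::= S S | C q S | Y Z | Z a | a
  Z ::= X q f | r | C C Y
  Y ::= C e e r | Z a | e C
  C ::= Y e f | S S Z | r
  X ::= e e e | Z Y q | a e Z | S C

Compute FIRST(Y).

{ a, e, r }

From Y ::= C e e r: add FIRST(C) = { a, e, r }.
From Y ::= Z a: add FIRST(Z) = { a, e, r }.
Y ::= e C contributes {e}.
Union: FIRST(Y) = { a, e, r }.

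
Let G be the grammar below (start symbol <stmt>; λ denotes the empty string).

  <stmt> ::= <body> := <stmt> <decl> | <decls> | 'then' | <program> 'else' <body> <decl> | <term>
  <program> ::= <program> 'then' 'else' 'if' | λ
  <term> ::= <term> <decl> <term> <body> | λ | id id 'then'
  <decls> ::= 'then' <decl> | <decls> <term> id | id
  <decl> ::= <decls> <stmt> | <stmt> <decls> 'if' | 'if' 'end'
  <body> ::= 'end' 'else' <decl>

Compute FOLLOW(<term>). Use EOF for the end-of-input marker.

{ EOF, 'else', 'end', 'if', 'then', :=, id }

In <stmt> ::= <term>: <term> is at the end, add FOLLOW(<stmt>) = { EOF, 'else', 'end', 'if', 'then', :=, id }.
In <term> ::= <term> <decl> <term> <body>: add FIRST(<decl> <term> <body>) = { 'else', 'end', 'if', 'then', id }.
In <term> ::= <term> <decl> <term> <body>: add FIRST(<body>) = { 'end' }.
In <decls> ::= <decls> <term> id: add FIRST(id) = { id }.
Union: FOLLOW(<term>) = { EOF, 'else', 'end', 'if', 'then', :=, id }.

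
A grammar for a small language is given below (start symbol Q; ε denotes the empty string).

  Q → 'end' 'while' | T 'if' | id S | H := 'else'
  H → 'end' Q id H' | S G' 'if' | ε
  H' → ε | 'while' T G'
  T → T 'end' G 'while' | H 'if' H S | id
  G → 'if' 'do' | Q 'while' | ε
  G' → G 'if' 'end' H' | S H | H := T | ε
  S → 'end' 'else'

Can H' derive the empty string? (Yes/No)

H' has an ε-production, so H' ⇒ ε.

Yes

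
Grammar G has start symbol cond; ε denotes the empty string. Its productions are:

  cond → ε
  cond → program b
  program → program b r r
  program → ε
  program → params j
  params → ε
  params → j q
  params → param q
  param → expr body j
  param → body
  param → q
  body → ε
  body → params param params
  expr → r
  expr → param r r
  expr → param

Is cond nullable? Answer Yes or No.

cond has an ε-production, so cond ⇒ ε.

Yes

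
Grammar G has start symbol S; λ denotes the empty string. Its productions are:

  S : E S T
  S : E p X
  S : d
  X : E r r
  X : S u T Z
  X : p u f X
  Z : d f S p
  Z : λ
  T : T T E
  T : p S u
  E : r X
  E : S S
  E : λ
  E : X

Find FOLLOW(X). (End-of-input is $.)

In S : E p X: X is at the end, add FOLLOW(S) = { $, d, p, r, u }.
In X : p u f X: X is at the end, add FOLLOW(X) = { $, d, p, r, u }.
In E : r X: X is at the end, add FOLLOW(E) = { $, d, p, r, u }.
In E : X: X is at the end, add FOLLOW(E) = { $, d, p, r, u }.
Union: FOLLOW(X) = { $, d, p, r, u }.

{ $, d, p, r, u }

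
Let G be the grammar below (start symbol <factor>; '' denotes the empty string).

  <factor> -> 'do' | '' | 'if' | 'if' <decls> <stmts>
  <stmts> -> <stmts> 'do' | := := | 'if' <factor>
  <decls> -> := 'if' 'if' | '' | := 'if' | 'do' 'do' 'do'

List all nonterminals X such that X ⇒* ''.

Directly nullable (have an ''-production): <factor>, <decls>.
No other nonterminal has a production whose RHS symbols are all nullable.

{ <decls>, <factor> }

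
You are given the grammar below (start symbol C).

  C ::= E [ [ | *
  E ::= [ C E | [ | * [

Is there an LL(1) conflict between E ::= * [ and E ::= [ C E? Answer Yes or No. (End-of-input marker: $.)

No

FIRST(* [) = { * } and FIRST([ C E) = { [ }.
The FIRST sets are disjoint and neither alternative is nullable — no conflict.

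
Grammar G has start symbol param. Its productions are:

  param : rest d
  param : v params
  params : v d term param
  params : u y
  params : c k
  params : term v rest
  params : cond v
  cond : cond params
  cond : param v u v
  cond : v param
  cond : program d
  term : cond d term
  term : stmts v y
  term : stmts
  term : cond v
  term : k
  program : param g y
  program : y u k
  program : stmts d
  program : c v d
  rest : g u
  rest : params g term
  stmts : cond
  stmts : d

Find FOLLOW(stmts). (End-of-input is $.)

{ $, c, d, g, k, u, v, y }

In term : stmts v y: add FIRST(v y) = { v }.
In term : stmts: stmts is at the end, add FOLLOW(term) = { $, c, d, g, k, u, v, y }.
In program : stmts d: add FIRST(d) = { d }.
Union: FOLLOW(stmts) = { $, c, d, g, k, u, v, y }.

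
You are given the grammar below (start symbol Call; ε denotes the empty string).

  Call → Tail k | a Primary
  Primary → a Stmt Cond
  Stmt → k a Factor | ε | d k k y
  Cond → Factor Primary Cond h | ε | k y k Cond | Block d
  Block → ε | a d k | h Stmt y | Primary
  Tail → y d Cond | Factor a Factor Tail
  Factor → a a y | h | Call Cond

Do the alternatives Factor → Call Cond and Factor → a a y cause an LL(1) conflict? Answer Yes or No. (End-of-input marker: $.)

Yes

FIRST(Call Cond) = { a, h, y } and FIRST(a a y) = { a }.
Both contain a, so the two alternatives are not disjoint — LL(1) conflict.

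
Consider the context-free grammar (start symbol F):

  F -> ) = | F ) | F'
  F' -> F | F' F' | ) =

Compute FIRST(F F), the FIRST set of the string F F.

Add FIRST(F) = { ) }; F is not nullable, stop.

{ ) }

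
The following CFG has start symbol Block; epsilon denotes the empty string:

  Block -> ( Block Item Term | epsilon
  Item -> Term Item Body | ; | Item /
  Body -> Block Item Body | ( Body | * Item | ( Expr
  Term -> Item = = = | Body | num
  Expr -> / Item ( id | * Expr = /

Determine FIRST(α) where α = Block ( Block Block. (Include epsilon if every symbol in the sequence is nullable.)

{ ( }

Add FIRST(Block)\{epsilon} = { ( }; Block is nullable, continue.
( is a terminal; add {(} and stop.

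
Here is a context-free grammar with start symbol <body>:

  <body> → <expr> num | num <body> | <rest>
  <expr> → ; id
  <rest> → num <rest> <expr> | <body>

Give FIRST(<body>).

From <body> → <expr> num: add FIRST(<expr>) = { ; }.
<body> → num <body> contributes {num}.
From <body> → <rest>: add FIRST(<rest>) = { ;, num }.
Union: FIRST(<body>) = { ;, num }.

{ ;, num }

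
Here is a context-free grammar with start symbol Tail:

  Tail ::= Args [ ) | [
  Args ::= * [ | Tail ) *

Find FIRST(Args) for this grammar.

{ *, [ }

Args ::= * [ contributes {*}.
From Args ::= Tail ) *: add FIRST(Tail) = { *, [ }.
Union: FIRST(Args) = { *, [ }.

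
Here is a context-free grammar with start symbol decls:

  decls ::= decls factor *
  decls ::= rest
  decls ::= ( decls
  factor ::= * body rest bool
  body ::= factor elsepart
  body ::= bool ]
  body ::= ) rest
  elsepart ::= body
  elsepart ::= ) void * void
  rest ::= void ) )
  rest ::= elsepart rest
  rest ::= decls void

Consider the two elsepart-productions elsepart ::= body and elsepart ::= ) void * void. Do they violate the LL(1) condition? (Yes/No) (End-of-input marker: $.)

Yes

FIRST(body) = { ), *, bool } and FIRST() void * void) = { ) }.
Both contain ), so the two alternatives are not disjoint — LL(1) conflict.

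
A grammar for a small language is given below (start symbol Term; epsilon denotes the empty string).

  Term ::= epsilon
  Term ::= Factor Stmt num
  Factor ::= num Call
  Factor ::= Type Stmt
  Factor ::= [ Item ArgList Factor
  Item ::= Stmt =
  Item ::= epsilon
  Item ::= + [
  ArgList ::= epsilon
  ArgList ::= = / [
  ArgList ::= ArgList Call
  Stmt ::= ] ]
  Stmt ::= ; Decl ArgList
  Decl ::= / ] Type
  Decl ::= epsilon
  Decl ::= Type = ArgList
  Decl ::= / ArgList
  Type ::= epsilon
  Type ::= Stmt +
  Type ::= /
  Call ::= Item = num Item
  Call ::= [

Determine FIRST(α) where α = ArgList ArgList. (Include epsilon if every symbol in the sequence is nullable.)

{ +, ;, =, [, ], epsilon }

Add FIRST(ArgList)\{epsilon} = { +, ;, =, [, ] }; ArgList is nullable, continue.
Add FIRST(ArgList)\{epsilon} = { +, ;, =, [, ] }; ArgList is nullable, continue.
Every symbol is nullable, so include epsilon.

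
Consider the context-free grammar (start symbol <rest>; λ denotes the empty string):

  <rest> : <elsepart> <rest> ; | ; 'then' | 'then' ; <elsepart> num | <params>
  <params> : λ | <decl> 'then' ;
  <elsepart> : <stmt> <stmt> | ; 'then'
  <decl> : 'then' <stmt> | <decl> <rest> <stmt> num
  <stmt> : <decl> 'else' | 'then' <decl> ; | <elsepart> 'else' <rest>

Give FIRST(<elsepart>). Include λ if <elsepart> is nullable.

{ 'then', ; }

From <elsepart> : <stmt> <stmt>: add FIRST(<stmt>) = { 'then', ; }.
<elsepart> : ; 'then' contributes {;}.
Union: FIRST(<elsepart>) = { 'then', ; }.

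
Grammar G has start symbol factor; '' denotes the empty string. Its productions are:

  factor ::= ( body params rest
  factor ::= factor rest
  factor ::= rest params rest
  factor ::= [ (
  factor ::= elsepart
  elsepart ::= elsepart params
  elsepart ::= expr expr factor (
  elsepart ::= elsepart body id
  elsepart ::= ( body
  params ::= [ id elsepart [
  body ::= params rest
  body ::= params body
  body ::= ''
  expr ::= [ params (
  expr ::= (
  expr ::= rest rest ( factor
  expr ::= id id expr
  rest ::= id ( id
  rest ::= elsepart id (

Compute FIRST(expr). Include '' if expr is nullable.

expr ::= [ params ( contributes {[}.
expr ::= ( contributes {(}.
From expr ::= rest rest ( factor: add FIRST(rest) = { (, [, id }.
expr ::= id id expr contributes {id}.
Union: FIRST(expr) = { (, [, id }.

{ (, [, id }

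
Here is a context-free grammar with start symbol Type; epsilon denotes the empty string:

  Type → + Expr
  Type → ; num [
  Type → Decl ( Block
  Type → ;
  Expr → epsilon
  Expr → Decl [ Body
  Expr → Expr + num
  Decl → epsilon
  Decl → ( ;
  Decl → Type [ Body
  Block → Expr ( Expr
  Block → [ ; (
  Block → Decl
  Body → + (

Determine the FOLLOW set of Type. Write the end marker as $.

{ $, [ }

Type is the start symbol, so $ ∈ FOLLOW(Type).
In Decl → Type [ Body: add FIRST([ Body) = { [ }.
Union: FOLLOW(Type) = { $, [ }.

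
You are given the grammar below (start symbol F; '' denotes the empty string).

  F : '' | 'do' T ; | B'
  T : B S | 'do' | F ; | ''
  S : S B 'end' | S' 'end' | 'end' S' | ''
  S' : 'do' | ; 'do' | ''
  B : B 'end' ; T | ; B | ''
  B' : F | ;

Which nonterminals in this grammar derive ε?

Directly nullable (have an ''-production): F, T, S, S', B.
B' : F with every symbol nullable, so B' is nullable.

{ B, B', F, S, S', T }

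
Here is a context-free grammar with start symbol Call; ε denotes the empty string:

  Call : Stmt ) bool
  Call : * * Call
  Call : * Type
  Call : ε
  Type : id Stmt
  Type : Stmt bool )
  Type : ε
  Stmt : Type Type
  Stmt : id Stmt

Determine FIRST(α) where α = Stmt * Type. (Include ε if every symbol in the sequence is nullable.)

{ *, bool, id }

Add FIRST(Stmt)\{ε} = { bool, id }; Stmt is nullable, continue.
* is a terminal; add {*} and stop.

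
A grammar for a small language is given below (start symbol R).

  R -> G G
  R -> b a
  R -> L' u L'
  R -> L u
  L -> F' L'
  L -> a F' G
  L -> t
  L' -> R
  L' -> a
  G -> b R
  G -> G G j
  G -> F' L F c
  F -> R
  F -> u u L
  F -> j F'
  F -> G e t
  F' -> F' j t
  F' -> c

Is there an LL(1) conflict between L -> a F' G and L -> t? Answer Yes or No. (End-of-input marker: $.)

FIRST(a F' G) = { a } and FIRST(t) = { t }.
The FIRST sets are disjoint and neither alternative is nullable — no conflict.

No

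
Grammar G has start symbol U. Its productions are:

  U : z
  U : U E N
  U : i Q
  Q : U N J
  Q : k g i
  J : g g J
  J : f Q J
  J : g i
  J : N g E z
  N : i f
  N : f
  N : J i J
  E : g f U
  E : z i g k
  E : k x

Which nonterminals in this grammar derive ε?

No nonterminal has an empty production or an RHS whose symbols are all nullable.

{ } (none)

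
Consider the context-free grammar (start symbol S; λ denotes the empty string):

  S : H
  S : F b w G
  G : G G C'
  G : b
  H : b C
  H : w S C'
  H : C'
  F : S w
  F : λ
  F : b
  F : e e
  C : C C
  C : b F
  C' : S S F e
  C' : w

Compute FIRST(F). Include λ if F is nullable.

From F : S w: add FIRST(S) = { b, e, w }.
F : λ contributes λ.
F : b contributes {b}.
F : e e contributes {e}.
Union: FIRST(F) = { b, e, w, λ }.

{ b, e, w, λ }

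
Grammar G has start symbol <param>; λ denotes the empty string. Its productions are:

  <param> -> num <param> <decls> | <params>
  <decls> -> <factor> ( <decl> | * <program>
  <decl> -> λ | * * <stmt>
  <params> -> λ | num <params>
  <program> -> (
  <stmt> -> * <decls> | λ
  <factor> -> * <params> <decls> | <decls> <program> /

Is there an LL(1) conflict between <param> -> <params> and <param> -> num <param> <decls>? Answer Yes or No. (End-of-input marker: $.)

FIRST(<params>) = { num, λ } and FIRST(num <param> <decls>) = { num }.
Both contain num, so the two alternatives are not disjoint — LL(1) conflict.

Yes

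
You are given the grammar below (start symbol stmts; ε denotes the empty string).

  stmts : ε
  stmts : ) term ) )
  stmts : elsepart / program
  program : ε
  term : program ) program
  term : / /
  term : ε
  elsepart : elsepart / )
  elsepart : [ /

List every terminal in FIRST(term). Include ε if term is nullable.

{ ), /, ε }

From term : program ) program: program nullable, take FIRST(program) ∪ {)} = { ) }.
term : / / contributes {/}.
term : ε contributes ε.
Union: FIRST(term) = { ), /, ε }.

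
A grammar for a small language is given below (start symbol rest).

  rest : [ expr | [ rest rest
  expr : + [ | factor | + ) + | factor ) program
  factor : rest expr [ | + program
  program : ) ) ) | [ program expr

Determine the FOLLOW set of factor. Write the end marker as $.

In expr : factor: factor is at the end, add FOLLOW(expr) = { $, ), +, [ }.
In expr : factor ) program: add FIRST() program) = { ) }.
Union: FOLLOW(factor) = { $, ), +, [ }.

{ $, ), +, [ }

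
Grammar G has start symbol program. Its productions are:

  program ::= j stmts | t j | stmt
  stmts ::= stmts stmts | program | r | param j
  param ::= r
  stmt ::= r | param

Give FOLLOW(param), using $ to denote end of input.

{ $, j, r, t }

In stmts ::= param j: add FIRST(j) = { j }.
In stmt ::= param: param is at the end, add FOLLOW(stmt) = { $, j, r, t }.
Union: FOLLOW(param) = { $, j, r, t }.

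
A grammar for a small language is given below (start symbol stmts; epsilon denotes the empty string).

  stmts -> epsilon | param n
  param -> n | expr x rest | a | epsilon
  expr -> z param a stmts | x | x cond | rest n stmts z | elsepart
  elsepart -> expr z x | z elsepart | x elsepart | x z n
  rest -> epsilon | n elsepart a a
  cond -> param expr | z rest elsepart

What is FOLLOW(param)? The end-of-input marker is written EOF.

{ a, n, x, z }

In stmts -> param n: add FIRST(n) = { n }.
In expr -> z param a stmts: add FIRST(a stmts) = { a }.
In cond -> param expr: add FIRST(expr) = { n, x, z }.
Union: FOLLOW(param) = { a, n, x, z }.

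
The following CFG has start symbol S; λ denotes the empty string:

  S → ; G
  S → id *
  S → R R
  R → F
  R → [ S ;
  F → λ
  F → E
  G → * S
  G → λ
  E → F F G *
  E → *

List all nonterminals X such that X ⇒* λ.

Directly nullable (have an λ-production): F, G.
S → R R with every symbol nullable, so S is nullable.
R → F with every symbol nullable, so R is nullable.
No other nonterminal has a production whose RHS symbols are all nullable.

{ F, G, R, S }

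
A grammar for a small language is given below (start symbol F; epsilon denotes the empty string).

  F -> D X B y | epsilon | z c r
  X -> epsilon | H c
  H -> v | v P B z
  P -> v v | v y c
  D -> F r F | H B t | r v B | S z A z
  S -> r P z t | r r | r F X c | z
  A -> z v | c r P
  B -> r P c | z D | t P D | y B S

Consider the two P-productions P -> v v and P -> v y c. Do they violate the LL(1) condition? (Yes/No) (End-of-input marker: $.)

FIRST(v v) = { v } and FIRST(v y c) = { v }.
Both contain v, so the two alternatives are not disjoint — LL(1) conflict.

Yes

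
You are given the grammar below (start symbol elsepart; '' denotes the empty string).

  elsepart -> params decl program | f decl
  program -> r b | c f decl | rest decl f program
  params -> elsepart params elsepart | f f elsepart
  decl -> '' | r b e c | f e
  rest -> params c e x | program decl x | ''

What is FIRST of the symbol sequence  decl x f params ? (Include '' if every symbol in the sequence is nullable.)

Add FIRST(decl)\{''} = { f, r }; decl is nullable, continue.
x is a terminal; add {x} and stop.

{ f, r, x }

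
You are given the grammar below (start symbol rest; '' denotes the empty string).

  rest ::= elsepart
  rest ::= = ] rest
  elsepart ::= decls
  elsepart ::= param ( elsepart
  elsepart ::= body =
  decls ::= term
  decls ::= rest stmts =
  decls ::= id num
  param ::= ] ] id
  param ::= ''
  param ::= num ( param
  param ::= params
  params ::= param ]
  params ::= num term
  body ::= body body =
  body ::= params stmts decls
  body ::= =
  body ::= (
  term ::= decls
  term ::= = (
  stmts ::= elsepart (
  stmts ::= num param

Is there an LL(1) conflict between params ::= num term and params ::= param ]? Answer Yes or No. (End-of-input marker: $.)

FIRST(num term) = { num } and FIRST(param ]) = { ], num }.
Both contain num, so the two alternatives are not disjoint — LL(1) conflict.

Yes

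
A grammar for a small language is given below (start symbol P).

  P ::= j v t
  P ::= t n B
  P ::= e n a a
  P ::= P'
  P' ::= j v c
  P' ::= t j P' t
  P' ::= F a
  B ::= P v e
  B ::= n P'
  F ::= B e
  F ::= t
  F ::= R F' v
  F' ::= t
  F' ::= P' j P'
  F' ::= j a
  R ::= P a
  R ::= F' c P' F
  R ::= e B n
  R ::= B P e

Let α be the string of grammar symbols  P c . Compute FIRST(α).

{ e, j, n, t }

Add FIRST(P) = { e, j, n, t }; P is not nullable, stop.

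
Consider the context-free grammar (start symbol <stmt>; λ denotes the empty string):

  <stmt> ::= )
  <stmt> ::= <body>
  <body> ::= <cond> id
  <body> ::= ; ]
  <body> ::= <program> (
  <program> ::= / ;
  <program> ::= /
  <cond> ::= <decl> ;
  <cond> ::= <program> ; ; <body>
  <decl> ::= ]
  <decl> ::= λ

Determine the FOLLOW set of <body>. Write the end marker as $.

In <stmt> ::= <body>: <body> is at the end, add FOLLOW(<stmt>) = { $ }.
In <cond> ::= <program> ; ; <body>: <body> is at the end, add FOLLOW(<cond>) = { id }.
Union: FOLLOW(<body>) = { $, id }.

{ $, id }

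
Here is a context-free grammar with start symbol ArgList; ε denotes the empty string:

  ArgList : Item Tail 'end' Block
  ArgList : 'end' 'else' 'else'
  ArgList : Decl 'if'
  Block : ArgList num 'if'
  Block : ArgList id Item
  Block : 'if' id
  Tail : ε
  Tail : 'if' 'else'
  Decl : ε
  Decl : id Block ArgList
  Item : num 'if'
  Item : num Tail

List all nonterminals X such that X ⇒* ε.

{ Decl, Tail }

Directly nullable (have an ε-production): Tail, Decl.
No other nonterminal has a production whose RHS symbols are all nullable.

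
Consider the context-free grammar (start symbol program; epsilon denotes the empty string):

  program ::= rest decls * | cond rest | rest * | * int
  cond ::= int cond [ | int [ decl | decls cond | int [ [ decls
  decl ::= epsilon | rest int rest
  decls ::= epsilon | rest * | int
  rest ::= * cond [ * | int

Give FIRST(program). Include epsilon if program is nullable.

From program ::= rest decls *: add FIRST(rest) = { *, int }.
From program ::= cond rest: add FIRST(cond) = { *, int }.
From program ::= rest *: add FIRST(rest) = { *, int }.
program ::= * int contributes {*}.
Union: FIRST(program) = { *, int }.

{ *, int }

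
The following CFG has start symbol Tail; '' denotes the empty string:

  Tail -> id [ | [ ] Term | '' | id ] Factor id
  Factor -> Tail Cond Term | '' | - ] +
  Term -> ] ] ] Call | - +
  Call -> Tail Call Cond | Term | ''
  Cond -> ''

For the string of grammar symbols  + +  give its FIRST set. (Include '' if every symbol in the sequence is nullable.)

+ is a terminal; add {+} and stop.

{ + }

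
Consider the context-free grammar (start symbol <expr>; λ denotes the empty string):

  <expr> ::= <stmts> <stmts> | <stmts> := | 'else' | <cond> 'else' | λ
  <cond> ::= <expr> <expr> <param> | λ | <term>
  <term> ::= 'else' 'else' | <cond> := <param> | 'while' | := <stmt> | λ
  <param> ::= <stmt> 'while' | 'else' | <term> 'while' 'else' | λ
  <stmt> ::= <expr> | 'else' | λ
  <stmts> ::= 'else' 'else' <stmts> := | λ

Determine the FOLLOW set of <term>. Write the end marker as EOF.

{ 'else', 'while', := }

In <cond> ::= <term>: <term> is at the end, add FOLLOW(<cond>) = { 'else', := }.
In <param> ::= <term> 'while' 'else': add FIRST('while' 'else') = { 'while' }.
Union: FOLLOW(<term>) = { 'else', 'while', := }.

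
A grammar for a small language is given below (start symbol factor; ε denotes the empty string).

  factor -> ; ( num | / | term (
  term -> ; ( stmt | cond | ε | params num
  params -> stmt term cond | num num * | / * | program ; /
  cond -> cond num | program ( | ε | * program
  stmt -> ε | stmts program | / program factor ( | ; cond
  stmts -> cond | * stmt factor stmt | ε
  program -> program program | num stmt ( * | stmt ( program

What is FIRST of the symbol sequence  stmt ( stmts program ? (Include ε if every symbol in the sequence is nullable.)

{ (, *, /, ;, num }

Add FIRST(stmt)\{ε} = { (, *, /, ;, num }; stmt is nullable, continue.
( is a terminal; add {(} and stop.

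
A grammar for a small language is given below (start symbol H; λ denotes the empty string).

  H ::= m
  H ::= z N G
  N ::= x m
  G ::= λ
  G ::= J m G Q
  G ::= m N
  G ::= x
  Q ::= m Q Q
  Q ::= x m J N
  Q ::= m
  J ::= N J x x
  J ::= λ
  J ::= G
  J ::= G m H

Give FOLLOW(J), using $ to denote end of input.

{ m, x }

In G ::= J m G Q: add FIRST(m G Q) = { m }.
In Q ::= x m J N: add FIRST(N) = { x }.
In J ::= N J x x: add FIRST(x x) = { x }.
Union: FOLLOW(J) = { m, x }.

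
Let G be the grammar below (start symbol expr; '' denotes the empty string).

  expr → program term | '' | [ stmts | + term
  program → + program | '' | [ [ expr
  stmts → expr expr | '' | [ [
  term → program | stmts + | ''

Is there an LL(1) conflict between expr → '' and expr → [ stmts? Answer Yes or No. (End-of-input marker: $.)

Yes

FIRST('') = { '' } and FIRST([ stmts) = { [ }.
The first alternative is nullable and FOLLOW(expr) = { $, +, [ } shares [ with FIRST of the second — conflict.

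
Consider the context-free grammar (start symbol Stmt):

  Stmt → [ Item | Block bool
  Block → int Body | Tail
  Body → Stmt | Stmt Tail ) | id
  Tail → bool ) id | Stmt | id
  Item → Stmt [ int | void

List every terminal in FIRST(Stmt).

{ [, bool, id, int }

Stmt → [ Item contributes {[}.
From Stmt → Block bool: add FIRST(Block) = { [, bool, id, int }.
Union: FIRST(Stmt) = { [, bool, id, int }.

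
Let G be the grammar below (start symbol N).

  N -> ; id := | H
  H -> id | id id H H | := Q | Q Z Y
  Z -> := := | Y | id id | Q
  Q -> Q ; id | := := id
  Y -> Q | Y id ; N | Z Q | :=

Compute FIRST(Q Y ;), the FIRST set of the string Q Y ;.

Add FIRST(Q) = { := }; Q is not nullable, stop.

{ := }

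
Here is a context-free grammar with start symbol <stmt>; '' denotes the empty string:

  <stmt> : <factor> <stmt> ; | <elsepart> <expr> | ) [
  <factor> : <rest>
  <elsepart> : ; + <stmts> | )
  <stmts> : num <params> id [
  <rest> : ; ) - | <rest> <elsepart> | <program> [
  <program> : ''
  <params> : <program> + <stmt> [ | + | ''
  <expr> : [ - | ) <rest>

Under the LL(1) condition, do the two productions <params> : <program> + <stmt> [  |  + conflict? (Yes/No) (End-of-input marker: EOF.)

FIRST(<program> + <stmt> [) = { + } and FIRST(+) = { + }.
Both contain +, so the two alternatives are not disjoint — LL(1) conflict.

Yes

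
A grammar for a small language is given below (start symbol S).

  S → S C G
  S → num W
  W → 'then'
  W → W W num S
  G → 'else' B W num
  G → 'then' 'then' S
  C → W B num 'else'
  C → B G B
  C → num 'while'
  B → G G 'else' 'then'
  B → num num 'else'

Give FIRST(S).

{ num }

From S → S C G: add FIRST(S) = { num }.
S → num W contributes {num}.
Union: FIRST(S) = { num }.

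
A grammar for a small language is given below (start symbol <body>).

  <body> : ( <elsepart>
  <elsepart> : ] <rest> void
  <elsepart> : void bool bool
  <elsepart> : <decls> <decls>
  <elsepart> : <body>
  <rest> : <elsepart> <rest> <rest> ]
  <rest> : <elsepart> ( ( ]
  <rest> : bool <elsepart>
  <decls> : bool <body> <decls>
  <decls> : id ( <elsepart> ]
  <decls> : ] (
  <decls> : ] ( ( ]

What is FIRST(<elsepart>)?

{ (, ], bool, id, void }

<elsepart> : ] <rest> void contributes {]}.
<elsepart> : void bool bool contributes {void}.
From <elsepart> : <decls> <decls>: add FIRST(<decls>) = { ], bool, id }.
From <elsepart> : <body>: add FIRST(<body>) = { ( }.
Union: FIRST(<elsepart>) = { (, ], bool, id, void }.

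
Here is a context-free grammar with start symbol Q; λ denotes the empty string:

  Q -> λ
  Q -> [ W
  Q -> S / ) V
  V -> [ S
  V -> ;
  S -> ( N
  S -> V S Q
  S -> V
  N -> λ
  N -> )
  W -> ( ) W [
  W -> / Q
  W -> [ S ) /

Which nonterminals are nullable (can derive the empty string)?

{ N, Q }

Directly nullable (have an λ-production): Q, N.
No other nonterminal has a production whose RHS symbols are all nullable.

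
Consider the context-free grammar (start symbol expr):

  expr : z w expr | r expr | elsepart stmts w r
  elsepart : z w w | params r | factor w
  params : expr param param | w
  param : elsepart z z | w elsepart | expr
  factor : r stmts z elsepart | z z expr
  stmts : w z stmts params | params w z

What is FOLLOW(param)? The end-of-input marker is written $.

In params : expr param param: add FIRST(param) = { r, w, z }.
In params : expr param param: param is at the end, add FOLLOW(params) = { r, w, z }.
Union: FOLLOW(param) = { r, w, z }.

{ r, w, z }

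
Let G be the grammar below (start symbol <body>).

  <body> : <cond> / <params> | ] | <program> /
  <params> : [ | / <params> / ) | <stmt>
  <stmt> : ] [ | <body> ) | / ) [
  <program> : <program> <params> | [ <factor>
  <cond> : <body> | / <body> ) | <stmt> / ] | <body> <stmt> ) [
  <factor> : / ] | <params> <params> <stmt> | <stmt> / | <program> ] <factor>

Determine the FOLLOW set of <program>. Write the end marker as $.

{ /, [, ] }

In <body> : <program> /: add FIRST(/) = { / }.
In <program> : <program> <params>: add FIRST(<params>) = { /, [, ] }.
In <factor> : <program> ] <factor>: add FIRST(] <factor>) = { ] }.
Union: FOLLOW(<program>) = { /, [, ] }.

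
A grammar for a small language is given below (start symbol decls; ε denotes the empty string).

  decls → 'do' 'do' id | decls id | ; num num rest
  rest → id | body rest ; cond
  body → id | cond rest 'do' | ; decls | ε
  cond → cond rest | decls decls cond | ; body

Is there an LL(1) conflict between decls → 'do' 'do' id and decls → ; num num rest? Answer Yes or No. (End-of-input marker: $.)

FIRST('do' 'do' id) = { 'do' } and FIRST(; num num rest) = { ; }.
The FIRST sets are disjoint and neither alternative is nullable — no conflict.

No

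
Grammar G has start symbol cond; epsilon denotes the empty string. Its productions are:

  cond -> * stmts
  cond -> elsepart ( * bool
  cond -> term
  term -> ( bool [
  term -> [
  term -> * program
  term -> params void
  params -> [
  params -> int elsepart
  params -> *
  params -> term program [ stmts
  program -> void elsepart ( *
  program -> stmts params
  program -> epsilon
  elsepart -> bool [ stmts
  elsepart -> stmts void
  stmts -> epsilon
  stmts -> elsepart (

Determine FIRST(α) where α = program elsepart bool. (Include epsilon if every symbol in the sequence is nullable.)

{ (, *, [, bool, int, void }

Add FIRST(program)\{epsilon} = { (, *, [, bool, int, void }; program is nullable, continue.
Add FIRST(elsepart) = { bool, void }; elsepart is not nullable, stop.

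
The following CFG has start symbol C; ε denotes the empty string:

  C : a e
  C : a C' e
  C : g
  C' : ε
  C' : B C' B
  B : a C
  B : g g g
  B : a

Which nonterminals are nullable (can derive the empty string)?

Directly nullable (have an ε-production): C'.
No other nonterminal has a production whose RHS symbols are all nullable.

{ C' }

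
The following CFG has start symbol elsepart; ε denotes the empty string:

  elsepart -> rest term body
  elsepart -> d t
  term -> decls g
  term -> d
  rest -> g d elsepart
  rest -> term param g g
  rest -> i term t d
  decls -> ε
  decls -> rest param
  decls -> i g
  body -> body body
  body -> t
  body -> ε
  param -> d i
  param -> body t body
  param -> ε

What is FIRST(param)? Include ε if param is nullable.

{ d, t, ε }

param -> d i contributes {d}.
From param -> body t body: body nullable, take FIRST(body) ∪ {t} = { t }.
param -> ε contributes ε.
Union: FIRST(param) = { d, t, ε }.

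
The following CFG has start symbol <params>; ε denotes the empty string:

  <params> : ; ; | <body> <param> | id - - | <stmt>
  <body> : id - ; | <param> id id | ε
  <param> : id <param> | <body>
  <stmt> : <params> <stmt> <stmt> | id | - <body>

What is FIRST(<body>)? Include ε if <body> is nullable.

<body> : id - ; contributes {id}.
From <body> : <param> id id: <param> nullable, take FIRST(<param>) ∪ {id} = { id }.
<body> : ε contributes ε.
Union: FIRST(<body>) = { id, ε }.

{ id, ε }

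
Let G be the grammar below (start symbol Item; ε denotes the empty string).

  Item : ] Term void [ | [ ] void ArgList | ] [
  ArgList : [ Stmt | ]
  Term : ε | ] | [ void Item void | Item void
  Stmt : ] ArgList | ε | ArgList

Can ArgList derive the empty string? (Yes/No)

No

Nullable nonterminals: Stmt, Term.
No production of ArgList has an RHS whose symbols are all nullable, so ArgList is not nullable.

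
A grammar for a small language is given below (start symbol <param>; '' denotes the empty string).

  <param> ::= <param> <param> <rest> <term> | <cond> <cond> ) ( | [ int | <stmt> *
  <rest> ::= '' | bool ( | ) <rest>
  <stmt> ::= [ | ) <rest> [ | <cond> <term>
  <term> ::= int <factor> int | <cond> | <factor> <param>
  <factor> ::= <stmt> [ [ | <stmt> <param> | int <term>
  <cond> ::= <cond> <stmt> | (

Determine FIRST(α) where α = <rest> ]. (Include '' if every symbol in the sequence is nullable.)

Add FIRST(<rest>)\{''} = { ), bool }; <rest> is nullable, continue.
] is a terminal; add {]} and stop.

{ ), ], bool }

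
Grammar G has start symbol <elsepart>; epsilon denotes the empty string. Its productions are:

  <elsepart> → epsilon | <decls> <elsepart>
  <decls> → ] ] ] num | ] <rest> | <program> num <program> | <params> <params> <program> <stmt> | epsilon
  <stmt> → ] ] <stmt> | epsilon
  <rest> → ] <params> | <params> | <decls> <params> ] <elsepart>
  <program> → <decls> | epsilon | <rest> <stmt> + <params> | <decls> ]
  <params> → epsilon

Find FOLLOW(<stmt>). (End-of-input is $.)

In <decls> → <params> <params> <program> <stmt>: <stmt> is at the end, add FOLLOW(<decls>) = { $, +, ], num }.
In <stmt> → ] ] <stmt>: <stmt> is at the end, add FOLLOW(<stmt>) = { $, +, ], num }.
In <program> → <rest> <stmt> + <params>: add FIRST(+ <params>) = { + }.
Union: FOLLOW(<stmt>) = { $, +, ], num }.

{ $, +, ], num }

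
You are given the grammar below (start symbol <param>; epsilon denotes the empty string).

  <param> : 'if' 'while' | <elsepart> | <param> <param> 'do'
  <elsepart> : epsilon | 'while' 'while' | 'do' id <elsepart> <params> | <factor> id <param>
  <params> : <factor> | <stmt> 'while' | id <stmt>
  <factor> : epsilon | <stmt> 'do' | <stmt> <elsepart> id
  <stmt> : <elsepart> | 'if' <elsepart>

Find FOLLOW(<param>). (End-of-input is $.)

{ $, 'do', 'if', 'while', id }

<param> is the start symbol, so $ ∈ FOLLOW(<param>).
In <param> : <param> <param> 'do': add FIRST(<param> 'do') = { 'do', 'if', 'while', id }.
In <param> : <param> <param> 'do': add FIRST('do') = { 'do' }.
In <elsepart> : <factor> id <param>: <param> is at the end, add FOLLOW(<elsepart>) = { $, 'do', 'if', 'while', id }.
Union: FOLLOW(<param>) = { $, 'do', 'if', 'while', id }.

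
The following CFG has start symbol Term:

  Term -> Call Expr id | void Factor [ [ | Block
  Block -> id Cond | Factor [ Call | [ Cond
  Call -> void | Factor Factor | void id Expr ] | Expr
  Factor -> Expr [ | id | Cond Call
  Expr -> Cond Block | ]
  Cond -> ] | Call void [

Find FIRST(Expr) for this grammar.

{ ], id, void }

From Expr -> Cond Block: add FIRST(Cond) = { ], id, void }.
Expr -> ] contributes {]}.
Union: FIRST(Expr) = { ], id, void }.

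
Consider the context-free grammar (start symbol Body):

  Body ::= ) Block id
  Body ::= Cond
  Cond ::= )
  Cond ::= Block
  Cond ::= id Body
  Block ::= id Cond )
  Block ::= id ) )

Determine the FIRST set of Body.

{ ), id }

Body ::= ) Block id contributes {)}.
From Body ::= Cond: add FIRST(Cond) = { ), id }.
Union: FIRST(Body) = { ), id }.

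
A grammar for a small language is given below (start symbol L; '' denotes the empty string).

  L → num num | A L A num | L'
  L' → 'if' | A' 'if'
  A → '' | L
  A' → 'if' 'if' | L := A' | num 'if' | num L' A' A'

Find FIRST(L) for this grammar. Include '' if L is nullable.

{ 'if', num }

L → num num contributes {num}.
From L → A L A num: A nullable, take FIRST(A) ∪ FIRST(L) = { 'if', num }.
From L → L': add FIRST(L') = { 'if', num }.
Union: FIRST(L) = { 'if', num }.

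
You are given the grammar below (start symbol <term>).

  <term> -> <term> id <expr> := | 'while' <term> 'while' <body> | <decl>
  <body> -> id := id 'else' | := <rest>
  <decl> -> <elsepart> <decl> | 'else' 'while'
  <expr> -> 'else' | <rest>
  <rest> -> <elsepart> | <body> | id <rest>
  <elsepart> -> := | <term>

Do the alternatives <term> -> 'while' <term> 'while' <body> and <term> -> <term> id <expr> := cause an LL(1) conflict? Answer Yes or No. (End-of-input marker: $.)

Yes

FIRST('while' <term> 'while' <body>) = { 'while' } and FIRST(<term> id <expr> :=) = { 'else', 'while', := }.
Both contain 'while', so the two alternatives are not disjoint — LL(1) conflict.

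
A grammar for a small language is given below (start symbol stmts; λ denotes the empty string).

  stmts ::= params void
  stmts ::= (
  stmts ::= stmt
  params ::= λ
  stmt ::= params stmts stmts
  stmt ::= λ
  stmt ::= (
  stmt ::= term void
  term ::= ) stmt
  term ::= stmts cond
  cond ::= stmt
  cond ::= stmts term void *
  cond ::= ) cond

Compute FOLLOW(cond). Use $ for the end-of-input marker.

In term ::= stmts cond: cond is at the end, add FOLLOW(term) = { void }.
In cond ::= ) cond: cond is at the end, add FOLLOW(cond) = { void }.
Union: FOLLOW(cond) = { void }.

{ void }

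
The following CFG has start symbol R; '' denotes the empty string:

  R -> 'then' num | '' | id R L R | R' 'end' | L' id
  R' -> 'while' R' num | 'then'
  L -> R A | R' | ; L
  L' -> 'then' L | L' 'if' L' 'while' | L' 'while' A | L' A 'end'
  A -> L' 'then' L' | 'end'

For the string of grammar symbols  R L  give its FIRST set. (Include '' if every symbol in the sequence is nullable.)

Add FIRST(R)\{''} = { 'then', 'while', id }; R is nullable, continue.
Add FIRST(L) = { 'end', 'then', 'while', ;, id }; L is not nullable, stop.

{ 'end', 'then', 'while', ;, id }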